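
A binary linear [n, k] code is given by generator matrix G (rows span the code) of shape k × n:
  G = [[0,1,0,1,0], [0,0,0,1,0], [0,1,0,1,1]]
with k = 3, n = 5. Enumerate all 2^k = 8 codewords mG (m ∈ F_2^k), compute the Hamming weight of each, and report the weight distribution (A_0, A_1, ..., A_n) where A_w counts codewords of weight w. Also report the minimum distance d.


Weight distribution: A_0 = 1, A_1 = 3, A_2 = 3, A_3 = 1. Minimum distance d = 1.

Enumerate all 2^3 = 8 messages m ∈ F_2^3.
For each, compute codeword c = mG in F_2^5, then tally its weight.
  m = 000 → c = 00000, weight = 0.
  m = 100 → c = 01010, weight = 2.
  m = 010 → c = 00010, weight = 1.
  m = 110 → c = 01000, weight = 1.
  m = 001 → c = 01011, weight = 3.
  m = 101 → c = 00001, weight = 1.
  m = 011 → c = 01001, weight = 2.
  m = 111 → c = 00011, weight = 2.
Tally weights:
  weight 0: 1 codewords.
  weight 1: 3 codewords.
  weight 2: 3 codewords.
  weight 3: 1 codewords.
Minimum distance d = smallest w > 0 with A_w > 0 = 1.
Sanity: Σ A_w = 8 = 2^3 = 8 ✓.


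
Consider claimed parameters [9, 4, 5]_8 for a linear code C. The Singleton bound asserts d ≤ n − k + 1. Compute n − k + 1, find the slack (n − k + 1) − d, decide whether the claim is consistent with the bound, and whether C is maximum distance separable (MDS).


Singleton RHS = n − k + 1 = 6, slack = 1, bound satisfied, not MDS.

Singleton bound: d ≤ n − k + 1.
Here n = 9, k = 4, so n − k + 1 = 6.
Given d = 5, check d ≤ 6: YES.
Slack = (n − k + 1) − d = 1.
The code is NOT MDS (slack = 1 > 0).
Description: the claimed parameters are [9, 4, 5]_8; such a code would be non-MDS.


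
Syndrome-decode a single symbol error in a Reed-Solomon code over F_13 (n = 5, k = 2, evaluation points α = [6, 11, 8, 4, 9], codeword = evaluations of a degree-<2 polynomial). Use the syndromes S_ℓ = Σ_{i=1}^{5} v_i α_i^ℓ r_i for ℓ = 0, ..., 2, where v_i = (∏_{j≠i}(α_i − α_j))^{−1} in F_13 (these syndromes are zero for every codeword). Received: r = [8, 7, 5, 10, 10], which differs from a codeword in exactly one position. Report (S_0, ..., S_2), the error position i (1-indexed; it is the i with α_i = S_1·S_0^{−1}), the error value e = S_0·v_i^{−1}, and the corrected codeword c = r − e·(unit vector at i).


S = (11, 5, 7), error at position 4, error magnitude e = 12, c = [8, 7, 5, 11, 10].

Step 1: column multipliers v_i = (∏_{j≠i}(α_i − α_j))^{−1} mod 13.
  i = 1 (α = 6): (6−11)(6−8)(6−4)(6−9) = (−5)·(−2)·2·(−3) = −60 ≡ 5, so v_1 = 5^{−1} = 8 (mod 13).
  i = 2 (α = 11): (11−6)(11−8)(11−4)(11−9) = 5·3·7·2 = 210 ≡ 2, so v_2 = 2^{−1} = 7 (mod 13).
  i = 3 (α = 8): (8−6)(8−11)(8−4)(8−9) = 2·(−3)·4·(−1) = 24 ≡ 11, so v_3 = 11^{−1} = 6 (mod 13).
  i = 4 (α = 4): (4−6)(4−11)(4−8)(4−9) = (−2)·(−7)·(−4)·(−5) = 280 ≡ 7, so v_4 = 7^{−1} = 2 (mod 13).
  i = 5 (α = 9): (9−6)(9−11)(9−8)(9−4) = 3·(−2)·1·5 = −30 ≡ 9, so v_5 = 9^{−1} = 3 (mod 13).
  v = [8, 7, 6, 2, 3].
Step 2: syndromes of r = [8, 7, 5, 10, 10] (all sums mod 13).
  S_0 = Σ v_i r_i = 8·8 + 7·7 + 6·5 + 2·10 + 3·10 = 193 ≡ 11.
  S_1 = Σ v_i α_i r_i = 8·6·8 + 7·11·7 + 6·8·5 + 2·4·10 + 3·9·10 = 1513 ≡ 5.
  α_i^2 mod 13 = [10, 4, 12, 3, 3].
  S_2 = Σ v_i α_i^2 r_i = 8·10·8 + 7·4·7 + 6·12·5 + 2·3·10 + 3·3·10 = 1346 ≡ 7.
  S = (11, 5, 7) ≠ 0, so r is not a codeword (an error is present).
Step 3: locate the error. For a single error e at position i, S_ℓ = v_i·e·α_i^ℓ, so α_err = S_1/S_0.
  S_0^{−1} = 11^{−1} = 6 (mod 13), so α_err = 5·6 = 30 ≡ 4 = α_4. Error position i = 4.
  Consistency check: S_2/S_1 = 7·8 = 56 ≡ 4 = α_err ✓ (single-error assumption holds).
Step 4: error magnitude e = S_0/v_4 = S_0·∏_{j≠4}(α_4 − α_j) = 11·7 = 77 ≡ 12 (mod 13).
Step 5: correct position 4: c_4 = r_4 − e = 10 − 12 ≡ 11 (mod 13). Hence c = [8, 7, 5, 11, 10].
  Check: interpolating c through the α_i gives m(x) = 4 + 5·x (degree < 2) with m(α_i) = c_i for every i, so c is indeed a codeword.


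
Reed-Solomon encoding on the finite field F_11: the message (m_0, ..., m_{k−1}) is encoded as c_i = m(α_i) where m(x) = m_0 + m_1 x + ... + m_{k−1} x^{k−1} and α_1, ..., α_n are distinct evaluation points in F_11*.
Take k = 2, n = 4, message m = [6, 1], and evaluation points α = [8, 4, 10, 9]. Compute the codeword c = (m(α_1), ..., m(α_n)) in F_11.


c = [3, 10, 5, 4]

Message polynomial: m(x) = 6 + 1·x (mod 11).
For each evaluation point α_i, compute m(α_i) mod 11:
  α_1 = 8: Horner steps 1 → 3, so m(8) = 3.
  α_2 = 4: Horner steps 1 → 10, so m(4) = 10.
  α_3 = 10: Horner steps 1 → 5, so m(10) = 5.
  α_4 = 9: Horner steps 1 → 4, so m(9) = 4.
Codeword c = [3, 10, 5, 4] ∈ F_11^4.


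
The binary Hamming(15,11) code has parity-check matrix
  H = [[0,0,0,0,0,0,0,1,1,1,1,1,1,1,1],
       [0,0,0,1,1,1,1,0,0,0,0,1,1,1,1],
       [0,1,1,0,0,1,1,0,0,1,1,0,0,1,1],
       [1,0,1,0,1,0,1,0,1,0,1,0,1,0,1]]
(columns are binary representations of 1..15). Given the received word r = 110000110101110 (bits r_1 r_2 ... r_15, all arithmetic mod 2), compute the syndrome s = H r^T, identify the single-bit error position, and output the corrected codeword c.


s = (1, 0, 0, 1)^T, error position = 9, corrected codeword c = 110000111101110

Compute s = H r^T mod 2 one row at a time:
  s_1 = 1 + 0 + 1 + 0 + 1 + 1 + 1 + 0 = 5 ≡ 1 (mod 2).
  s_2 = 0 + 0 + 0 + 1 + 1 + 1 + 1 + 0 = 4 ≡ 0 (mod 2).
  s_3 = 1 + 0 + 0 + 1 + 1 + 0 + 1 + 0 = 4 ≡ 0 (mod 2).
  s_4 = 1 + 0 + 0 + 1 + 0 + 0 + 1 + 0 = 3 ≡ 1 (mod 2).
s = (1, 0, 0, 1)^T — this equals column 9 of H (binary 1001), so error is at position 9.
Correct: flip bit 9 of r = 110000110101110 to get c = 110000111101110.


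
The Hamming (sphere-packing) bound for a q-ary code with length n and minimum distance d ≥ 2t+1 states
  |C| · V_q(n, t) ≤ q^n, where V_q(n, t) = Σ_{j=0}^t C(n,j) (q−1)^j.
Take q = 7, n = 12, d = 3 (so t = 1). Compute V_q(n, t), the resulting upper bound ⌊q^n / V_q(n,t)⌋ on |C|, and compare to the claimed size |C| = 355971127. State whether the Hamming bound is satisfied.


V_q(n, t) = 73, q^n = 13841287201, Hamming bound = 189606673, |C| = 355971127 > bound (violated).

Step 1: Compute V_q(n, t) = Σ_{j=0}^1 C(n, j) (q−1)^j.
  j = 0: C(12,0)·(6)^0 = 1·1 = 1.
  j = 1: C(12,1)·(6)^1 = 12·6 = 72.
  V_q(n, t) = 1 + 72 = 73.
Step 2: q^n = 7^12 = 13841287201.
Step 3: Hamming bound ⌊q^n / V_q(n,t)⌋ = ⌊13841287201/73⌋ = 189606673.
Step 4: Compare |C| = 355971127 to 189606673: violated.
The claimed |C| lies above the Hamming bound, so no 7-ary code of length 12 with d ≥ 3 can have 355971127 codewords.


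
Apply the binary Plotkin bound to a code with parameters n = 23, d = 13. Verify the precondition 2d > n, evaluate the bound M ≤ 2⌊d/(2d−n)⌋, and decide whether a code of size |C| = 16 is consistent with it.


Plotkin bound M ≤ 8; given |C| = 16 > bound (violated).

Check applicability: 2d = 26, n = 23.
2d − n = 3 > 0, so Plotkin applies.
Compute d/(2d−n) = 13/3 ≈ 4.3333.
⌊d/(2d−n)⌋ = 4.
Plotkin bound: M ≤ 2·4 = 8.
Given |C| = 16, check: VIOLATED.
This |C| is above the Plotkin bound, so no binary code with n = 23, d = 13 and 16 codewords exists.


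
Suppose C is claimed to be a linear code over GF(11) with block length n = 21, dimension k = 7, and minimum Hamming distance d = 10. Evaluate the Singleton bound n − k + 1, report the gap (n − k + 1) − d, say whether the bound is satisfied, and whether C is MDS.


Singleton RHS = n − k + 1 = 15, slack = 5, bound satisfied, not MDS.

Singleton bound: d ≤ n − k + 1.
Here n = 21, k = 7, so n − k + 1 = 15.
Given d = 10, check d ≤ 15: YES.
Slack = (n − k + 1) − d = 5.
The code is NOT MDS (slack = 5 > 0).
Description: the claimed parameters are [21, 7, 10]_11; such a code would be non-MDS.


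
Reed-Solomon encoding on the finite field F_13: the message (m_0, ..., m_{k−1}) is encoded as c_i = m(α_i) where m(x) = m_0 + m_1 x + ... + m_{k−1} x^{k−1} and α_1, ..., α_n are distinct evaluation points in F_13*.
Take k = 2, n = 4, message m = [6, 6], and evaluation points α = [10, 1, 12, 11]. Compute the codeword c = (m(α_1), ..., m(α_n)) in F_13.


c = [1, 12, 0, 7]

Message polynomial: m(x) = 6 + 6·x (mod 13).
For each evaluation point α_i, compute m(α_i) mod 13:
  α_1 = 10: Horner steps 6 → 1, so m(10) = 1.
  α_2 = 1: Horner steps 6 → 12, so m(1) = 12.
  α_3 = 12: Horner steps 6 → 0, so m(12) = 0.
  α_4 = 11: Horner steps 6 → 7, so m(11) = 7.
Codeword c = [1, 12, 0, 7] ∈ F_13^4.


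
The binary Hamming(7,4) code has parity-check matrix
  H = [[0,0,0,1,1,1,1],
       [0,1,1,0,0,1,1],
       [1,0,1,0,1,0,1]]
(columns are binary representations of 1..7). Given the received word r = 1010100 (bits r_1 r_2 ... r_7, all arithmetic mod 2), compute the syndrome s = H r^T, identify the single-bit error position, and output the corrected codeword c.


s = (1, 1, 1)^T, error position = 7, corrected codeword c = 1010101

Compute s = H r^T mod 2 one row at a time:
  s_1 = 0 + 1 + 0 + 0 = 1 ≡ 1 (mod 2).
  s_2 = 0 + 1 + 0 + 0 = 1 ≡ 1 (mod 2).
  s_3 = 1 + 1 + 1 + 0 = 3 ≡ 1 (mod 2).
s = (1, 1, 1)^T — this equals column 7 of H (binary 111), so error is at position 7.
Correct: flip bit 7 of r = 1010100 to get c = 1010101.


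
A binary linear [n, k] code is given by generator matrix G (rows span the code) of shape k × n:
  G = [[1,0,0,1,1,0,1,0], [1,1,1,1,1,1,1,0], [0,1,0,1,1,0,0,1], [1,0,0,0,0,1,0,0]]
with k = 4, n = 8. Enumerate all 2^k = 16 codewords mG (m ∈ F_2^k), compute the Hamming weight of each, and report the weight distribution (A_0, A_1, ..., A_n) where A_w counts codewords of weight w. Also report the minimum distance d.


Weight distribution: A_0 = 1, A_2 = 1, A_3 = 3, A_4 = 5, A_5 = 4, A_6 = 1, A_7 = 1. Minimum distance d = 2.

Enumerate all 2^4 = 16 messages m ∈ F_2^4.
For each, compute codeword c = mG in F_2^8, then tally its weight.
  m = 0000 → c = 00000000, weight = 0.
  m = 1000 → c = 10011010, weight = 4.
  m = 0100 → c = 11111110, weight = 7.
  m = 1100 → c = 01100100, weight = 3.
  m = 0010 → c = 01011001, weight = 4.
  m = 1010 → c = 11000011, weight = 4.
  m = 0110 → c = 10100111, weight = 5.
  m = 1110 → c = 00111101, weight = 5.
  m = 0001 → c = 10000100, weight = 2.
  m = 1001 → c = 00011110, weight = 4.
  m = 0101 → c = 01111010, weight = 5.
  m = 1101 → c = 11100000, weight = 3.
  m = 0011 → c = 11011101, weight = 6.
  m = 1011 → c = 01000111, weight = 4.
  m = 0111 → c = 00100011, weight = 3.
  m = 1111 → c = 10111001, weight = 5.
Tally weights:
  weight 0: 1 codewords.
  weight 2: 1 codewords.
  weight 3: 3 codewords.
  weight 4: 5 codewords.
  weight 5: 4 codewords.
  weight 6: 1 codewords.
  weight 7: 1 codewords.
Minimum distance d = smallest w > 0 with A_w > 0 = 2.
Sanity: Σ A_w = 16 = 2^4 = 16 ✓.


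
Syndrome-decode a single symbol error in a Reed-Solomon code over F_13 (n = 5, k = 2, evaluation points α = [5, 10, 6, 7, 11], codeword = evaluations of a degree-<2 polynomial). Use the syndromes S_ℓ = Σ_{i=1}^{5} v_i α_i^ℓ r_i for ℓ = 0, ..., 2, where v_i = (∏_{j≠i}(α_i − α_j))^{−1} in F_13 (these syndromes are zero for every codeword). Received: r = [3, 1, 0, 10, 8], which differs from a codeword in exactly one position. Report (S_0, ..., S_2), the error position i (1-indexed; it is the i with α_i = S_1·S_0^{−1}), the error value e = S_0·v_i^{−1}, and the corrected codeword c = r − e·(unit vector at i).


S = (12, 2, 9), error at position 5, error magnitude e = 10, c = [3, 1, 0, 10, 11].

Step 1: column multipliers v_i = (∏_{j≠i}(α_i − α_j))^{−1} mod 13.
  i = 1 (α = 5): (5−10)(5−6)(5−7)(5−11) = (−5)·(−1)·(−2)·(−6) = 60 ≡ 8, so v_1 = 8^{−1} = 5 (mod 13).
  i = 2 (α = 10): (10−5)(10−6)(10−7)(10−11) = 5·4·3·(−1) = −60 ≡ 5, so v_2 = 5^{−1} = 8 (mod 13).
  i = 3 (α = 6): (6−5)(6−10)(6−7)(6−11) = 1·(−4)·(−1)·(−5) = −20 ≡ 6, so v_3 = 6^{−1} = 11 (mod 13).
  i = 4 (α = 7): (7−5)(7−10)(7−6)(7−11) = 2·(−3)·1·(−4) = 24 ≡ 11, so v_4 = 11^{−1} = 6 (mod 13).
  i = 5 (α = 11): (11−5)(11−10)(11−6)(11−7) = 6·1·5·4 = 120 ≡ 3, so v_5 = 3^{−1} = 9 (mod 13).
  v = [5, 8, 11, 6, 9].
Step 2: syndromes of r = [3, 1, 0, 10, 8] (all sums mod 13).
  S_0 = Σ v_i r_i = 5·3 + 8·1 + 11·0 + 6·10 + 9·8 = 155 ≡ 12.
  S_1 = Σ v_i α_i r_i = 5·5·3 + 8·10·1 + 11·6·0 + 6·7·10 + 9·11·8 = 1367 ≡ 2.
  α_i^2 mod 13 = [12, 9, 10, 10, 4].
  S_2 = Σ v_i α_i^2 r_i = 5·12·3 + 8·9·1 + 11·10·0 + 6·10·10 + 9·4·8 = 1140 ≡ 9.
  S = (12, 2, 9) ≠ 0, so r is not a codeword (an error is present).
Step 3: locate the error. For a single error e at position i, S_ℓ = v_i·e·α_i^ℓ, so α_err = S_1/S_0.
  S_0^{−1} = 12^{−1} = 12 (mod 13), so α_err = 2·12 = 24 ≡ 11 = α_5. Error position i = 5.
  Consistency check: S_2/S_1 = 9·7 = 63 ≡ 11 = α_err ✓ (single-error assumption holds).
Step 4: error magnitude e = S_0/v_5 = S_0·∏_{j≠5}(α_5 − α_j) = 12·3 = 36 ≡ 10 (mod 13).
Step 5: correct position 5: c_5 = r_5 − e = 8 − 10 ≡ 11 (mod 13). Hence c = [3, 1, 0, 10, 11].
  Check: interpolating c through the α_i gives m(x) = 5 + 10·x (degree < 2) with m(α_i) = c_i for every i, so c is indeed a codeword.


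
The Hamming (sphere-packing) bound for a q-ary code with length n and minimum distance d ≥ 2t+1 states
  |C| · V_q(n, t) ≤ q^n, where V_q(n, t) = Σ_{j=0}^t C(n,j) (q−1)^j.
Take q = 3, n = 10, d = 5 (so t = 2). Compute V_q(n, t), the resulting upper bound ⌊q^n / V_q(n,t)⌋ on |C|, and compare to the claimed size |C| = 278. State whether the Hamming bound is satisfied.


V_q(n, t) = 201, q^n = 59049, Hamming bound = 293, |C| = 278 ≤ bound (satisfied).

Step 1: Compute V_q(n, t) = Σ_{j=0}^2 C(n, j) (q−1)^j.
  j = 0: C(10,0)·(2)^0 = 1·1 = 1.
  j = 1: C(10,1)·(2)^1 = 10·2 = 20.
  j = 2: C(10,2)·(2)^2 = 45·4 = 180.
  V_q(n, t) = 1 + 20 + 180 = 201.
Step 2: q^n = 3^10 = 59049.
Step 3: Hamming bound ⌊q^n / V_q(n,t)⌋ = ⌊59049/201⌋ = 293.
Step 4: Compare |C| = 278 to 293: satisfied.
The claimed |C| lies below the Hamming bound.


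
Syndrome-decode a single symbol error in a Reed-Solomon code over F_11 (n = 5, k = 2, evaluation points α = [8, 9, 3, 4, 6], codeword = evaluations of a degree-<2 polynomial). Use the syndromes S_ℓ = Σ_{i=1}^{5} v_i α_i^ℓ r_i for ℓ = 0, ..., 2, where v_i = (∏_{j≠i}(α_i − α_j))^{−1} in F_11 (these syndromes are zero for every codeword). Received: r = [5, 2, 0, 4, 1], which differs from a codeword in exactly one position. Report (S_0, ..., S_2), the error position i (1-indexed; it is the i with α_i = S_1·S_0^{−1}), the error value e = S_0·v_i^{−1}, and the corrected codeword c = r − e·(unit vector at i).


S = (10, 3, 2), error at position 1, error magnitude e = 7, c = [9, 2, 0, 4, 1].

Step 1: column multipliers v_i = (∏_{j≠i}(α_i − α_j))^{−1} mod 11.
  i = 1 (α = 8): (8−9)(8−3)(8−4)(8−6) = (−1)·5·4·2 = −40 ≡ 4, so v_1 = 4^{−1} = 3 (mod 11).
  i = 2 (α = 9): (9−8)(9−3)(9−4)(9−6) = 1·6·5·3 = 90 ≡ 2, so v_2 = 2^{−1} = 6 (mod 11).
  i = 3 (α = 3): (3−8)(3−9)(3−4)(3−6) = (−5)·(−6)·(−1)·(−3) = 90 ≡ 2, so v_3 = 2^{−1} = 6 (mod 11).
  i = 4 (α = 4): (4−8)(4−9)(4−3)(4−6) = (−4)·(−5)·1·(−2) = −40 ≡ 4, so v_4 = 4^{−1} = 3 (mod 11).
  i = 5 (α = 6): (6−8)(6−9)(6−3)(6−4) = (−2)·(−3)·3·2 = 36 ≡ 3, so v_5 = 3^{−1} = 4 (mod 11).
  v = [3, 6, 6, 3, 4].
Step 2: syndromes of r = [5, 2, 0, 4, 1] (all sums mod 11).
  S_0 = Σ v_i r_i = 3·5 + 6·2 + 6·0 + 3·4 + 4·1 = 43 ≡ 10.
  S_1 = Σ v_i α_i r_i = 3·8·5 + 6·9·2 + 6·3·0 + 3·4·4 + 4·6·1 = 300 ≡ 3.
  α_i^2 mod 11 = [9, 4, 9, 5, 3].
  S_2 = Σ v_i α_i^2 r_i = 3·9·5 + 6·4·2 + 6·9·0 + 3·5·4 + 4·3·1 = 255 ≡ 2.
  S = (10, 3, 2) ≠ 0, so r is not a codeword (an error is present).
Step 3: locate the error. For a single error e at position i, S_ℓ = v_i·e·α_i^ℓ, so α_err = S_1/S_0.
  S_0^{−1} = 10^{−1} = 10 (mod 11), so α_err = 3·10 = 30 ≡ 8 = α_1. Error position i = 1.
  Consistency check: S_2/S_1 = 2·4 = 8 ≡ 8 = α_err ✓ (single-error assumption holds).
Step 4: error magnitude e = S_0/v_1 = S_0·∏_{j≠1}(α_1 − α_j) = 10·4 = 40 ≡ 7 (mod 11).
Step 5: correct position 1: c_1 = r_1 − e = 5 − 7 ≡ 9 (mod 11). Hence c = [9, 2, 0, 4, 1].
  Check: interpolating c through the α_i gives m(x) = 10 + 4·x (degree < 2) with m(α_i) = c_i for every i, so c is indeed a codeword.


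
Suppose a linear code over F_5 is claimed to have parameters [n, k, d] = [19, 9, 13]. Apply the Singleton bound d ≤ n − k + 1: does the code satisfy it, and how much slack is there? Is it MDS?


Singleton RHS = n − k + 1 = 11, slack = -2, bound violated (no such code; not MDS).

Singleton bound: d ≤ n − k + 1.
Here n = 19, k = 9, so n − k + 1 = 11.
Given d = 13, check d ≤ 11: NO.
Slack = (n − k + 1) − d = -2.
The slack is negative: d = 13 exceeds n − k + 1 = 11 by 2, so the Singleton bound is violated and no linear [19, 9, 13]_5 code can exist. In particular it is not MDS (MDS requires d = n − k + 1 exactly).
Description: the claimed parameters are [19, 9, 13]_5; such a code would be impossible (violates the Singleton bound).


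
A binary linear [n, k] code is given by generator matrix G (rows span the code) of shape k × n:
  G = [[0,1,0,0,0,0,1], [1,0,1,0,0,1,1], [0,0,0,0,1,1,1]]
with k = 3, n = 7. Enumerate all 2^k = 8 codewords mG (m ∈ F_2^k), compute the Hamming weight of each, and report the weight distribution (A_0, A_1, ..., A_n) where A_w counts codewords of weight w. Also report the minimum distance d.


Weight distribution: A_0 = 1, A_2 = 1, A_3 = 3, A_4 = 2, A_5 = 1. Minimum distance d = 2.

Enumerate all 2^3 = 8 messages m ∈ F_2^3.
For each, compute codeword c = mG in F_2^7, then tally its weight.
  m = 000 → c = 0000000, weight = 0.
  m = 100 → c = 0100001, weight = 2.
  m = 010 → c = 1010011, weight = 4.
  m = 110 → c = 1110010, weight = 4.
  m = 001 → c = 0000111, weight = 3.
  m = 101 → c = 0100110, weight = 3.
  m = 011 → c = 1010100, weight = 3.
  m = 111 → c = 1110101, weight = 5.
Tally weights:
  weight 0: 1 codewords.
  weight 2: 1 codewords.
  weight 3: 3 codewords.
  weight 4: 2 codewords.
  weight 5: 1 codewords.
Minimum distance d = smallest w > 0 with A_w > 0 = 2.
Sanity: Σ A_w = 8 = 2^3 = 8 ✓.


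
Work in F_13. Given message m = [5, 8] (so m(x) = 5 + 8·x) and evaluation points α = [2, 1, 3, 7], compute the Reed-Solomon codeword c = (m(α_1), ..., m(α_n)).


c = [8, 0, 3, 9]

Message polynomial: m(x) = 5 + 8·x (mod 13).
For each evaluation point α_i, compute m(α_i) mod 13:
  α_1 = 2: Horner steps 8 → 8, so m(2) = 8.
  α_2 = 1: Horner steps 8 → 0, so m(1) = 0.
  α_3 = 3: Horner steps 8 → 3, so m(3) = 3.
  α_4 = 7: Horner steps 8 → 9, so m(7) = 9.
Codeword c = [8, 0, 3, 9] ∈ F_13^4.


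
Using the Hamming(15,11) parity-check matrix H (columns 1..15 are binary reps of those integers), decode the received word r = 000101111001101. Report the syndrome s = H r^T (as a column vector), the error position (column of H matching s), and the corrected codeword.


s = (1, 0, 1, 0)^T, error position = 10, corrected codeword c = 000101111101101

Compute s = H r^T mod 2 one row at a time:
  s_1 = 1 + 1 + 0 + 0 + 1 + 1 + 0 + 1 = 5 ≡ 1 (mod 2).
  s_2 = 1 + 0 + 1 + 1 + 1 + 1 + 0 + 1 = 6 ≡ 0 (mod 2).
  s_3 = 0 + 0 + 1 + 1 + 0 + 0 + 0 + 1 = 3 ≡ 1 (mod 2).
  s_4 = 0 + 0 + 0 + 1 + 1 + 0 + 1 + 1 = 4 ≡ 0 (mod 2).
s = (1, 0, 1, 0)^T — this equals column 10 of H (binary 1010), so error is at position 10.
Correct: flip bit 10 of r = 000101111001101 to get c = 000101111101101.


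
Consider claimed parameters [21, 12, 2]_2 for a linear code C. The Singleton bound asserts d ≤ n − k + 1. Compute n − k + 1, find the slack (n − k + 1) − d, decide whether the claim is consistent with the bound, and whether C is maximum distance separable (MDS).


Singleton RHS = n − k + 1 = 10, slack = 8, bound satisfied, not MDS.

Singleton bound: d ≤ n − k + 1.
Here n = 21, k = 12, so n − k + 1 = 10.
Given d = 2, check d ≤ 10: YES.
Slack = (n − k + 1) − d = 8.
The code is NOT MDS (slack = 8 > 0).
Description: the claimed parameters are [21, 12, 2]_2; such a code would be non-MDS.


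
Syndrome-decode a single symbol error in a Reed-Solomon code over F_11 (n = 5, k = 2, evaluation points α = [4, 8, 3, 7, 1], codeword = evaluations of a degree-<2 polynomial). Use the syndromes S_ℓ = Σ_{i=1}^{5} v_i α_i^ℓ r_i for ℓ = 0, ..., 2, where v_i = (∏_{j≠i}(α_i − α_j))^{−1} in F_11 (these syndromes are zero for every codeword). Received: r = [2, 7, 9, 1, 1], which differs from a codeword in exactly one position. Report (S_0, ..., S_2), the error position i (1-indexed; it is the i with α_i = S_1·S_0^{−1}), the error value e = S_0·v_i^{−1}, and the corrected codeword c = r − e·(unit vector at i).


S = (4, 6, 9), error at position 4, error magnitude e = 9, c = [2, 7, 9, 3, 1].

Step 1: column multipliers v_i = (∏_{j≠i}(α_i − α_j))^{−1} mod 11.
  i = 1 (α = 4): (4−8)(4−3)(4−7)(4−1) = (−4)·1·(−3)·3 = 36 ≡ 3, so v_1 = 3^{−1} = 4 (mod 11).
  i = 2 (α = 8): (8−4)(8−3)(8−7)(8−1) = 4·5·1·7 = 140 ≡ 8, so v_2 = 8^{−1} = 7 (mod 11).
  i = 3 (α = 3): (3−4)(3−8)(3−7)(3−1) = (−1)·(−5)·(−4)·2 = −40 ≡ 4, so v_3 = 4^{−1} = 3 (mod 11).
  i = 4 (α = 7): (7−4)(7−8)(7−3)(7−1) = 3·(−1)·4·6 = −72 ≡ 5, so v_4 = 5^{−1} = 9 (mod 11).
  i = 5 (α = 1): (1−4)(1−8)(1−3)(1−7) = (−3)·(−7)·(−2)·(−6) = 252 ≡ 10, so v_5 = 10^{−1} = 10 (mod 11).
  v = [4, 7, 3, 9, 10].
Step 2: syndromes of r = [2, 7, 9, 1, 1] (all sums mod 11).
  S_0 = Σ v_i r_i = 4·2 + 7·7 + 3·9 + 9·1 + 10·1 = 103 ≡ 4.
  S_1 = Σ v_i α_i r_i = 4·4·2 + 7·8·7 + 3·3·9 + 9·7·1 + 10·1·1 = 578 ≡ 6.
  α_i^2 mod 11 = [5, 9, 9, 5, 1].
  S_2 = Σ v_i α_i^2 r_i = 4·5·2 + 7·9·7 + 3·9·9 + 9·5·1 + 10·1·1 = 779 ≡ 9.
  S = (4, 6, 9) ≠ 0, so r is not a codeword (an error is present).
Step 3: locate the error. For a single error e at position i, S_ℓ = v_i·e·α_i^ℓ, so α_err = S_1/S_0.
  S_0^{−1} = 4^{−1} = 3 (mod 11), so α_err = 6·3 = 18 ≡ 7 = α_4. Error position i = 4.
  Consistency check: S_2/S_1 = 9·2 = 18 ≡ 7 = α_err ✓ (single-error assumption holds).
Step 4: error magnitude e = S_0/v_4 = S_0·∏_{j≠4}(α_4 − α_j) = 4·5 = 20 ≡ 9 (mod 11).
Step 5: correct position 4: c_4 = r_4 − e = 1 − 9 ≡ 3 (mod 11). Hence c = [2, 7, 9, 3, 1].
  Check: interpolating c through the α_i gives m(x) = 8 + 4·x (degree < 2) with m(α_i) = c_i for every i, so c is indeed a codeword.


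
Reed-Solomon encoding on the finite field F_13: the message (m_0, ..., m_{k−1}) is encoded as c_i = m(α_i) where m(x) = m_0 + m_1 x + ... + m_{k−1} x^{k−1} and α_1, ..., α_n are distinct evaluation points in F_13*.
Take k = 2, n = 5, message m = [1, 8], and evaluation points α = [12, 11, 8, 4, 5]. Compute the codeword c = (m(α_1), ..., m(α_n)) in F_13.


c = [6, 11, 0, 7, 2]

Message polynomial: m(x) = 1 + 8·x (mod 13).
For each evaluation point α_i, compute m(α_i) mod 13:
  α_1 = 12: Horner steps 8 → 6, so m(12) = 6.
  α_2 = 11: Horner steps 8 → 11, so m(11) = 11.
  α_3 = 8: Horner steps 8 → 0, so m(8) = 0.
  α_4 = 4: Horner steps 8 → 7, so m(4) = 7.
  α_5 = 5: Horner steps 8 → 2, so m(5) = 2.
Codeword c = [6, 11, 0, 7, 2] ∈ F_13^5.


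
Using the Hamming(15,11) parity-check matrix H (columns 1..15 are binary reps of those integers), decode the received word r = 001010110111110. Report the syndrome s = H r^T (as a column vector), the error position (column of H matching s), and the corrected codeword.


s = (0, 1, 1, 1)^T, error position = 7, corrected codeword c = 001010010111110

Compute s = H r^T mod 2 one row at a time:
  s_1 = 1 + 0 + 1 + 1 + 1 + 1 + 1 + 0 = 6 ≡ 0 (mod 2).
  s_2 = 0 + 1 + 0 + 1 + 1 + 1 + 1 + 0 = 5 ≡ 1 (mod 2).
  s_3 = 0 + 1 + 0 + 1 + 1 + 1 + 1 + 0 = 5 ≡ 1 (mod 2).
  s_4 = 0 + 1 + 1 + 1 + 0 + 1 + 1 + 0 = 5 ≡ 1 (mod 2).
s = (0, 1, 1, 1)^T — this equals column 7 of H (binary 0111), so error is at position 7.
Correct: flip bit 7 of r = 001010110111110 to get c = 001010010111110.


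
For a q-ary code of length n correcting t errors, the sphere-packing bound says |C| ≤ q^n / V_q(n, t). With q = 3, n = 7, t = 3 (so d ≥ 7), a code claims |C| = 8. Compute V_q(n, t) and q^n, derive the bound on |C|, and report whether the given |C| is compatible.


V_q(n, t) = 379, q^n = 2187, Hamming bound = 5, |C| = 8 > bound (violated).

Step 1: Compute V_q(n, t) = Σ_{j=0}^3 C(n, j) (q−1)^j.
  j = 0: C(7,0)·(2)^0 = 1·1 = 1.
  j = 1: C(7,1)·(2)^1 = 7·2 = 14.
  j = 2: C(7,2)·(2)^2 = 21·4 = 84.
  j = 3: C(7,3)·(2)^3 = 35·8 = 280.
  V_q(n, t) = 1 + 14 + 84 + 280 = 379.
Step 2: q^n = 3^7 = 2187.
Step 3: Hamming bound ⌊q^n / V_q(n,t)⌋ = ⌊2187/379⌋ = 5.
Step 4: Compare |C| = 8 to 5: violated.
The claimed |C| lies above the Hamming bound, so no 3-ary code of length 7 with d ≥ 7 can have 8 codewords.


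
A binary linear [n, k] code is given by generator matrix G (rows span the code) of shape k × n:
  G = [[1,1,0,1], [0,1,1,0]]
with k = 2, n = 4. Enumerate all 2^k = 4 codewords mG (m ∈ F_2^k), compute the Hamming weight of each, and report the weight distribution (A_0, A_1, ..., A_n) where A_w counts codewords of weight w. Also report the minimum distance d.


Weight distribution: A_0 = 1, A_2 = 1, A_3 = 2. Minimum distance d = 2.

Enumerate all 2^2 = 4 messages m ∈ F_2^2.
For each, compute codeword c = mG in F_2^4, then tally its weight.
  m = 00 → c = 0000, weight = 0.
  m = 10 → c = 1101, weight = 3.
  m = 01 → c = 0110, weight = 2.
  m = 11 → c = 1011, weight = 3.
Tally weights:
  weight 0: 1 codewords.
  weight 2: 1 codewords.
  weight 3: 2 codewords.
Minimum distance d = smallest w > 0 with A_w > 0 = 2.
Sanity: Σ A_w = 4 = 2^2 = 4 ✓.


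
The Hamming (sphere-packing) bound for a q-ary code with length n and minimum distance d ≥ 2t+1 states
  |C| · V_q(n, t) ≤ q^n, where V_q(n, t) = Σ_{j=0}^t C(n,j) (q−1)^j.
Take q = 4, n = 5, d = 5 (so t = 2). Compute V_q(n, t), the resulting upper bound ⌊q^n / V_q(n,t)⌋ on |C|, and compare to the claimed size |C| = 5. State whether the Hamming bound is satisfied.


V_q(n, t) = 106, q^n = 1024, Hamming bound = 9, |C| = 5 ≤ bound (satisfied).

Step 1: Compute V_q(n, t) = Σ_{j=0}^2 C(n, j) (q−1)^j.
  j = 0: C(5,0)·(3)^0 = 1·1 = 1.
  j = 1: C(5,1)·(3)^1 = 5·3 = 15.
  j = 2: C(5,2)·(3)^2 = 10·9 = 90.
  V_q(n, t) = 1 + 15 + 90 = 106.
Step 2: q^n = 4^5 = 1024.
Step 3: Hamming bound ⌊q^n / V_q(n,t)⌋ = ⌊1024/106⌋ = 9.
Step 4: Compare |C| = 5 to 9: satisfied.
The claimed |C| lies below the Hamming bound.


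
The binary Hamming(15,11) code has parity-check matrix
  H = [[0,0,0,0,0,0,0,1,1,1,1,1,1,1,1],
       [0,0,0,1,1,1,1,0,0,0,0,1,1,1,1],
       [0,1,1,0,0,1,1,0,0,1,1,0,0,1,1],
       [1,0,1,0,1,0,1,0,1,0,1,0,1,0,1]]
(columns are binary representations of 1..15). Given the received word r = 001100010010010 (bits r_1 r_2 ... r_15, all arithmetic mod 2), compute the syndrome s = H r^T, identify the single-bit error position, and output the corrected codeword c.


s = (1, 0, 1, 0)^T, error position = 10, corrected codeword c = 001100010110010

Compute s = H r^T mod 2 one row at a time:
  s_1 = 1 + 0 + 0 + 1 + 0 + 0 + 1 + 0 = 3 ≡ 1 (mod 2).
  s_2 = 1 + 0 + 0 + 0 + 0 + 0 + 1 + 0 = 2 ≡ 0 (mod 2).
  s_3 = 0 + 1 + 0 + 0 + 0 + 1 + 1 + 0 = 3 ≡ 1 (mod 2).
  s_4 = 0 + 1 + 0 + 0 + 0 + 1 + 0 + 0 = 2 ≡ 0 (mod 2).
s = (1, 0, 1, 0)^T — this equals column 10 of H (binary 1010), so error is at position 10.
Correct: flip bit 10 of r = 001100010010010 to get c = 001100010110010.


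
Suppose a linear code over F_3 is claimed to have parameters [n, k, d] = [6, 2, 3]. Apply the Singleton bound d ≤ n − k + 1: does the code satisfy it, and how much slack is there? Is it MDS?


Singleton RHS = n − k + 1 = 5, slack = 2, bound satisfied, not MDS.

Singleton bound: d ≤ n − k + 1.
Here n = 6, k = 2, so n − k + 1 = 5.
Given d = 3, check d ≤ 5: YES.
Slack = (n − k + 1) − d = 2.
The code is NOT MDS (slack = 2 > 0).
Description: the claimed parameters are [6, 2, 3]_3; such a code would be non-MDS.


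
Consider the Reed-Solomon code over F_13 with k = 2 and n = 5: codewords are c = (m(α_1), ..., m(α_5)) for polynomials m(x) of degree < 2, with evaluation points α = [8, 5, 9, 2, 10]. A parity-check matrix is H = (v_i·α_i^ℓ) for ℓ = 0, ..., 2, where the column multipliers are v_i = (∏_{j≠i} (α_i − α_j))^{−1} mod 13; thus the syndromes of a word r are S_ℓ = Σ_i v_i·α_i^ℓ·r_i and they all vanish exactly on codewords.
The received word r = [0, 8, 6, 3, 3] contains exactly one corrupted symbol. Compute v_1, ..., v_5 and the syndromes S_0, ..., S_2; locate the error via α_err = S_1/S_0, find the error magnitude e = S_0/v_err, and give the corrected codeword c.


S = (2, 7, 5), error at position 5, error magnitude e = 4, c = [0, 8, 6, 3, 12].

Step 1: column multipliers v_i = (∏_{j≠i}(α_i − α_j))^{−1} mod 13.
  i = 1 (α = 8): (8−5)(8−9)(8−2)(8−10) = 3·(−1)·6·(−2) = 36 ≡ 10, so v_1 = 10^{−1} = 4 (mod 13).
  i = 2 (α = 5): (5−8)(5−9)(5−2)(5−10) = (−3)·(−4)·3·(−5) = −180 ≡ 2, so v_2 = 2^{−1} = 7 (mod 13).
  i = 3 (α = 9): (9−8)(9−5)(9−2)(9−10) = 1·4·7·(−1) = −28 ≡ 11, so v_3 = 11^{−1} = 6 (mod 13).
  i = 4 (α = 2): (2−8)(2−5)(2−9)(2−10) = (−6)·(−3)·(−7)·(−8) = 1008 ≡ 7, so v_4 = 7^{−1} = 2 (mod 13).
  i = 5 (α = 10): (10−8)(10−5)(10−9)(10−2) = 2·5·1·8 = 80 ≡ 2, so v_5 = 2^{−1} = 7 (mod 13).
  v = [4, 7, 6, 2, 7].
Step 2: syndromes of r = [0, 8, 6, 3, 3] (all sums mod 13).
  S_0 = Σ v_i r_i = 4·0 + 7·8 + 6·6 + 2·3 + 7·3 = 119 ≡ 2.
  S_1 = Σ v_i α_i r_i = 4·8·0 + 7·5·8 + 6·9·6 + 2·2·3 + 7·10·3 = 826 ≡ 7.
  α_i^2 mod 13 = [12, 12, 3, 4, 9].
  S_2 = Σ v_i α_i^2 r_i = 4·12·0 + 7·12·8 + 6·3·6 + 2·4·3 + 7·9·3 = 993 ≡ 5.
  S = (2, 7, 5) ≠ 0, so r is not a codeword (an error is present).
Step 3: locate the error. For a single error e at position i, S_ℓ = v_i·e·α_i^ℓ, so α_err = S_1/S_0.
  S_0^{−1} = 2^{−1} = 7 (mod 13), so α_err = 7·7 = 49 ≡ 10 = α_5. Error position i = 5.
  Consistency check: S_2/S_1 = 5·2 = 10 ≡ 10 = α_err ✓ (single-error assumption holds).
Step 4: error magnitude e = S_0/v_5 = S_0·∏_{j≠5}(α_5 − α_j) = 2·2 = 4 ≡ 4 (mod 13).
Step 5: correct position 5: c_5 = r_5 − e = 3 − 4 ≡ 12 (mod 13). Hence c = [0, 8, 6, 3, 12].
  Check: interpolating c through the α_i gives m(x) = 4 + 6·x (degree < 2) with m(α_i) = c_i for every i, so c is indeed a codeword.


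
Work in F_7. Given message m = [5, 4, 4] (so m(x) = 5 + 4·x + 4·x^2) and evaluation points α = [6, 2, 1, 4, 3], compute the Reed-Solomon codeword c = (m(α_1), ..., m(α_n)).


c = [5, 1, 6, 1, 4]

Message polynomial: m(x) = 5 + 4·x + 4·x^2 (mod 7).
For each evaluation point α_i, compute m(α_i) mod 7:
  α_1 = 6: Horner steps 4 → 0 → 5, so m(6) = 5.
  α_2 = 2: Horner steps 4 → 5 → 1, so m(2) = 1.
  α_3 = 1: Horner steps 4 → 1 → 6, so m(1) = 6.
  α_4 = 4: Horner steps 4 → 6 → 1, so m(4) = 1.
  α_5 = 3: Horner steps 4 → 2 → 4, so m(3) = 4.
Codeword c = [5, 1, 6, 1, 4] ∈ F_7^5.


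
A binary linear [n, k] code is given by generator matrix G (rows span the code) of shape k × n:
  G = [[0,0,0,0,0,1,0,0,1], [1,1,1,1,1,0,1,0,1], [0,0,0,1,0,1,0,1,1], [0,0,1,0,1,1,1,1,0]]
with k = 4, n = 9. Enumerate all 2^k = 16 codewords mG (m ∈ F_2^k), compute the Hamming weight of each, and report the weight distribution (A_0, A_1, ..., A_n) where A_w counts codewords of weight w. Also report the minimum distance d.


Weight distribution: A_0 = 1, A_2 = 3, A_4 = 3, A_5 = 4, A_6 = 1, A_7 = 4. Minimum distance d = 2.

Enumerate all 2^4 = 16 messages m ∈ F_2^4.
For each, compute codeword c = mG in F_2^9, then tally its weight.
  m = 0000 → c = 000000000, weight = 0.
  m = 1000 → c = 000001001, weight = 2.
  m = 0100 → c = 111110101, weight = 7.
  m = 1100 → c = 111111100, weight = 7.
  m = 0010 → c = 000101011, weight = 4.
  m = 1010 → c = 000100010, weight = 2.
  m = 0110 → c = 111011110, weight = 7.
  m = 1110 → c = 111010111, weight = 7.
  m = 0001 → c = 001011110, weight = 5.
  m = 1001 → c = 001010111, weight = 5.
  m = 0101 → c = 110101011, weight = 6.
  m = 1101 → c = 110100010, weight = 4.
  m = 0011 → c = 001110101, weight = 5.
  m = 1011 → c = 001111100, weight = 5.
  m = 0111 → c = 110000000, weight = 2.
  m = 1111 → c = 110001001, weight = 4.
Tally weights:
  weight 0: 1 codewords.
  weight 2: 3 codewords.
  weight 4: 3 codewords.
  weight 5: 4 codewords.
  weight 6: 1 codewords.
  weight 7: 4 codewords.
Minimum distance d = smallest w > 0 with A_w > 0 = 2.
Sanity: Σ A_w = 16 = 2^4 = 16 ✓.


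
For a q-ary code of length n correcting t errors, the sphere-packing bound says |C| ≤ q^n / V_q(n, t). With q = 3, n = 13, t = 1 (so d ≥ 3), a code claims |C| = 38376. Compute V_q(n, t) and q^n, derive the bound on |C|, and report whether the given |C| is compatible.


V_q(n, t) = 27, q^n = 1594323, Hamming bound = 59049, |C| = 38376 ≤ bound (satisfied).

Step 1: Compute V_q(n, t) = Σ_{j=0}^1 C(n, j) (q−1)^j.
  j = 0: C(13,0)·(2)^0 = 1·1 = 1.
  j = 1: C(13,1)·(2)^1 = 13·2 = 26.
  V_q(n, t) = 1 + 26 = 27.
Step 2: q^n = 3^13 = 1594323.
Step 3: Hamming bound ⌊q^n / V_q(n,t)⌋ = ⌊1594323/27⌋ = 59049.
Step 4: Compare |C| = 38376 to 59049: satisfied.
The claimed |C| lies below the Hamming bound.


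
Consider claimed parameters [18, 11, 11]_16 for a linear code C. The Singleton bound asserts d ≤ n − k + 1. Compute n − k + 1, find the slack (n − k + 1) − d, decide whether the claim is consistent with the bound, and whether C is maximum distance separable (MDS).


Singleton RHS = n − k + 1 = 8, slack = -3, bound violated (no such code; not MDS).

Singleton bound: d ≤ n − k + 1.
Here n = 18, k = 11, so n − k + 1 = 8.
Given d = 11, check d ≤ 8: NO.
Slack = (n − k + 1) − d = -3.
The slack is negative: d = 11 exceeds n − k + 1 = 8 by 3, so the Singleton bound is violated and no linear [18, 11, 11]_16 code can exist. In particular it is not MDS (MDS requires d = n − k + 1 exactly).
Description: the claimed parameters are [18, 11, 11]_16; such a code would be impossible (violates the Singleton bound).


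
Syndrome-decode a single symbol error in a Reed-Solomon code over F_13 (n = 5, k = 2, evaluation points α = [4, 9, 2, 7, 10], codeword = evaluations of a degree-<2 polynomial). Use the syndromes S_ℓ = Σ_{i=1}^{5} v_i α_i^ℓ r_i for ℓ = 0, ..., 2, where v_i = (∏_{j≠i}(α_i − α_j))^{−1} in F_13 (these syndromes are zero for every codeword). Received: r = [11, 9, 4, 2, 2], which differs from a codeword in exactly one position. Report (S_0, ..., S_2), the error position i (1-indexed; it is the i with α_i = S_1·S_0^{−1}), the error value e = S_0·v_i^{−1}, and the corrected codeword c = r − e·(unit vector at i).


S = (9, 12, 3), error at position 5, error magnitude e = 9, c = [11, 9, 4, 2, 6].

Step 1: column multipliers v_i = (∏_{j≠i}(α_i − α_j))^{−1} mod 13.
  i = 1 (α = 4): (4−9)(4−2)(4−7)(4−10) = (−5)·2·(−3)·(−6) = −180 ≡ 2, so v_1 = 2^{−1} = 7 (mod 13).
  i = 2 (α = 9): (9−4)(9−2)(9−7)(9−10) = 5·7·2·(−1) = −70 ≡ 8, so v_2 = 8^{−1} = 5 (mod 13).
  i = 3 (α = 2): (2−4)(2−9)(2−7)(2−10) = (−2)·(−7)·(−5)·(−8) = 560 ≡ 1, so v_3 = 1^{−1} = 1 (mod 13).
  i = 4 (α = 7): (7−4)(7−9)(7−2)(7−10) = 3·(−2)·5·(−3) = 90 ≡ 12, so v_4 = 12^{−1} = 12 (mod 13).
  i = 5 (α = 10): (10−4)(10−9)(10−2)(10−7) = 6·1·8·3 = 144 ≡ 1, so v_5 = 1^{−1} = 1 (mod 13).
  v = [7, 5, 1, 12, 1].
Step 2: syndromes of r = [11, 9, 4, 2, 2] (all sums mod 13).
  S_0 = Σ v_i r_i = 7·11 + 5·9 + 1·4 + 12·2 + 1·2 = 152 ≡ 9.
  S_1 = Σ v_i α_i r_i = 7·4·11 + 5·9·9 + 1·2·4 + 12·7·2 + 1·10·2 = 909 ≡ 12.
  α_i^2 mod 13 = [3, 3, 4, 10, 9].
  S_2 = Σ v_i α_i^2 r_i = 7·3·11 + 5·3·9 + 1·4·4 + 12·10·2 + 1·9·2 = 640 ≡ 3.
  S = (9, 12, 3) ≠ 0, so r is not a codeword (an error is present).
Step 3: locate the error. For a single error e at position i, S_ℓ = v_i·e·α_i^ℓ, so α_err = S_1/S_0.
  S_0^{−1} = 9^{−1} = 3 (mod 13), so α_err = 12·3 = 36 ≡ 10 = α_5. Error position i = 5.
  Consistency check: S_2/S_1 = 3·12 = 36 ≡ 10 = α_err ✓ (single-error assumption holds).
Step 4: error magnitude e = S_0/v_5 = S_0·∏_{j≠5}(α_5 − α_j) = 9·1 = 9 ≡ 9 (mod 13).
Step 5: correct position 5: c_5 = r_5 − e = 2 − 9 ≡ 6 (mod 13). Hence c = [11, 9, 4, 2, 6].
  Check: interpolating c through the α_i gives m(x) = 10 + 10·x (degree < 2) with m(α_i) = c_i for every i, so c is indeed a codeword.


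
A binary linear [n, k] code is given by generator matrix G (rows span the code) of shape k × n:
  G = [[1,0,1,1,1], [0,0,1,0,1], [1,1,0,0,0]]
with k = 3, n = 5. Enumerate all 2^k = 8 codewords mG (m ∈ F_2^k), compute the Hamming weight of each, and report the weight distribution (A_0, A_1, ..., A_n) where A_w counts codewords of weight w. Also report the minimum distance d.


Weight distribution: A_0 = 1, A_2 = 4, A_4 = 3. Minimum distance d = 2.

Enumerate all 2^3 = 8 messages m ∈ F_2^3.
For each, compute codeword c = mG in F_2^5, then tally its weight.
  m = 000 → c = 00000, weight = 0.
  m = 100 → c = 10111, weight = 4.
  m = 010 → c = 00101, weight = 2.
  m = 110 → c = 10010, weight = 2.
  m = 001 → c = 11000, weight = 2.
  m = 101 → c = 01111, weight = 4.
  m = 011 → c = 11101, weight = 4.
  m = 111 → c = 01010, weight = 2.
Tally weights:
  weight 0: 1 codewords.
  weight 2: 4 codewords.
  weight 4: 3 codewords.
Minimum distance d = smallest w > 0 with A_w > 0 = 2.
Sanity: Σ A_w = 8 = 2^3 = 8 ✓.


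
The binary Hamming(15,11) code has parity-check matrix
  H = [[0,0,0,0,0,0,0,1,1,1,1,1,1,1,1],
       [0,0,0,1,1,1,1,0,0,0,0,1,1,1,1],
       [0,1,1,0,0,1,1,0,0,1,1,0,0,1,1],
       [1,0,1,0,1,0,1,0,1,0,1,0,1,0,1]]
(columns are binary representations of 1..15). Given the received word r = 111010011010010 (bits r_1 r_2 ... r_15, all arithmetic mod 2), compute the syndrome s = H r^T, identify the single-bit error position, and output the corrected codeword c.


s = (0, 0, 0, 1)^T, error position = 1, corrected codeword c = 011010011010010

Compute s = H r^T mod 2 one row at a time:
  s_1 = 1 + 1 + 0 + 1 + 0 + 0 + 1 + 0 = 4 ≡ 0 (mod 2).
  s_2 = 0 + 1 + 0 + 0 + 0 + 0 + 1 + 0 = 2 ≡ 0 (mod 2).
  s_3 = 1 + 1 + 0 + 0 + 0 + 1 + 1 + 0 = 4 ≡ 0 (mod 2).
  s_4 = 1 + 1 + 1 + 0 + 1 + 1 + 0 + 0 = 5 ≡ 1 (mod 2).
s = (0, 0, 0, 1)^T — this equals column 1 of H (binary 0001), so error is at position 1.
Correct: flip bit 1 of r = 111010011010010 to get c = 011010011010010.


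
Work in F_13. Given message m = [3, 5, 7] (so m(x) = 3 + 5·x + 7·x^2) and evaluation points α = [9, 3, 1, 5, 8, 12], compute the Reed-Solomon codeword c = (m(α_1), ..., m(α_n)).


c = [4, 3, 2, 8, 10, 5]

Message polynomial: m(x) = 3 + 5·x + 7·x^2 (mod 13).
For each evaluation point α_i, compute m(α_i) mod 13:
  α_1 = 9: Horner steps 7 → 3 → 4, so m(9) = 4.
  α_2 = 3: Horner steps 7 → 0 → 3, so m(3) = 3.
  α_3 = 1: Horner steps 7 → 12 → 2, so m(1) = 2.
  α_4 = 5: Horner steps 7 → 1 → 8, so m(5) = 8.
  α_5 = 8: Horner steps 7 → 9 → 10, so m(8) = 10.
  α_6 = 12: Horner steps 7 → 11 → 5, so m(12) = 5.
Codeword c = [4, 3, 2, 8, 10, 5] ∈ F_13^6.


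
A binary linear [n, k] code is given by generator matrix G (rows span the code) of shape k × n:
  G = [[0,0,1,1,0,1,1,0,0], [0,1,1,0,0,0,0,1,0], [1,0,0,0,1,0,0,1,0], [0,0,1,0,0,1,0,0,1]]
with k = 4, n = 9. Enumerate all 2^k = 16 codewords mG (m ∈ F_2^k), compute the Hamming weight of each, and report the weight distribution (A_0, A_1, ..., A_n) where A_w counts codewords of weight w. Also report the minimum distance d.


Weight distribution: A_0 = 1, A_3 = 4, A_4 = 3, A_5 = 2, A_6 = 4, A_7 = 2. Minimum distance d = 3.

Enumerate all 2^4 = 16 messages m ∈ F_2^4.
For each, compute codeword c = mG in F_2^9, then tally its weight.
  m = 0000 → c = 000000000, weight = 0.
  m = 1000 → c = 001101100, weight = 4.
  m = 0100 → c = 011000010, weight = 3.
  m = 1100 → c = 010101110, weight = 5.
  m = 0010 → c = 100010010, weight = 3.
  m = 1010 → c = 101111110, weight = 7.
  m = 0110 → c = 111010000, weight = 4.
  m = 1110 → c = 110111100, weight = 6.
  m = 0001 → c = 001001001, weight = 3.
  m = 1001 → c = 000100101, weight = 3.
  m = 0101 → c = 010001011, weight = 4.
  m = 1101 → c = 011100111, weight = 6.
  m = 0011 → c = 101011011, weight = 6.
  m = 1011 → c = 100110111, weight = 6.
  m = 0111 → c = 110011001, weight = 5.
  m = 1111 → c = 111110101, weight = 7.
Tally weights:
  weight 0: 1 codewords.
  weight 3: 4 codewords.
  weight 4: 3 codewords.
  weight 5: 2 codewords.
  weight 6: 4 codewords.
  weight 7: 2 codewords.
Minimum distance d = smallest w > 0 with A_w > 0 = 3.
Sanity: Σ A_w = 16 = 2^4 = 16 ✓.
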